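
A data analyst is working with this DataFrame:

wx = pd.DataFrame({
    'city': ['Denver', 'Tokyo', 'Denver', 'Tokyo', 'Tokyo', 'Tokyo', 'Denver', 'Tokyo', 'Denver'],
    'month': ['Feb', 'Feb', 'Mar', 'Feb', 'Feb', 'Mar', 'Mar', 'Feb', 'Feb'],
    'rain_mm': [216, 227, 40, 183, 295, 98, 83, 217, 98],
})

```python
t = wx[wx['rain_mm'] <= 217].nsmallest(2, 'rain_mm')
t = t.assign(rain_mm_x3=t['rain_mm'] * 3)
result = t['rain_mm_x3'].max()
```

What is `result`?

249

filter rows where rain_mm <= 217:
     city month  rain_mm
0  Denver   Feb      216
2  Denver   Mar       40
3   Tokyo   Feb      183
5   Tokyo   Mar       98
6  Denver   Mar       83
7   Tokyo   Feb      217
8  Denver   Feb       98
take 2 rows with smallest rain_mm:
     city month  rain_mm
2  Denver   Mar       40
6  Denver   Mar       83
add column rain_mm_x3 = t['rain_mm'] * 3:
     city month  rain_mm  rain_mm_x3
2  Denver   Mar       40         120
6  Denver   Mar       83         249
Hence 249.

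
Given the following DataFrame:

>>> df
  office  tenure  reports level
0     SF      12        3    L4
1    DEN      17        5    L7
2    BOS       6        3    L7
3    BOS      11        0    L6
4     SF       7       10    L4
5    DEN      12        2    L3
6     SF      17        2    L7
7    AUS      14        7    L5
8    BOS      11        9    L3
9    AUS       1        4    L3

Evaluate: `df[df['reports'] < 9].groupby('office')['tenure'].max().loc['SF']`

17

filter rows where reports < 9:
  office  tenure  reports level
0     SF      12        3    L4
1    DEN      17        5    L7
2    BOS       6        3    L7
3    BOS      11        0    L6
5    DEN      12        2    L3
6     SF      17        2    L7
7    AUS      14        7    L5
9    AUS       1        4    L3
group by office, max of tenure:
office
AUS    14
BOS    11
DEN    17
SF     17
Name: tenure, dtype: int64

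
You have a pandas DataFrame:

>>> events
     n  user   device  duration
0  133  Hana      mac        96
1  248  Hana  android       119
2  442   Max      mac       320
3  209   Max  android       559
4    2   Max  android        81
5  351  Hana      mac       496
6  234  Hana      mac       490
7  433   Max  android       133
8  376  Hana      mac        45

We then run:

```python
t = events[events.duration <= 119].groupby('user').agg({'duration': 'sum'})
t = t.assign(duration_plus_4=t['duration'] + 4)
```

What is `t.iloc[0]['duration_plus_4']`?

filter rows where duration <= 119:
     n  user   device  duration
0  133  Hana      mac        96
1  248  Hana  android       119
4    2   Max  android        81
8  376  Hana      mac        45
group by user, sum of duration:
      duration
user          
Hana       260
Max         81
add column duration_plus_4 = t['duration'] + 4:
      duration  duration_plus_4
user                           
Hana       260              264
Max         81               85

264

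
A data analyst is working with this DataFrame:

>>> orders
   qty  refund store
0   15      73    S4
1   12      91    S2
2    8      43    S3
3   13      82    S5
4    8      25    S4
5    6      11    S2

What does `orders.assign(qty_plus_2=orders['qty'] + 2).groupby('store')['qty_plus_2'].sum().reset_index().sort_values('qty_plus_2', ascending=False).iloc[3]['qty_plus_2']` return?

add column qty_plus_2 = orders['qty'] + 2:
   qty  refund store  qty_plus_2
0   15      73    S4          17
1   12      91    S2          14
2    8      43    S3          10
3   13      82    S5          15
4    8      25    S4          10
5    6      11    S2           8
group by store, sum of qty_plus_2:
store
S2    22
S3    10
S4    27
S5    15
Name: qty_plus_2, dtype: int64
reset_index():
  store  qty_plus_2
0    S2          22
1    S3          10
2    S4          27
3    S5          15
sort by qty_plus_2 descending:
  store  qty_plus_2
2    S4          27
0    S2          22
3    S5          15
1    S3          10
Finally, value at position 3, column 'qty_plus_2' = 10.

10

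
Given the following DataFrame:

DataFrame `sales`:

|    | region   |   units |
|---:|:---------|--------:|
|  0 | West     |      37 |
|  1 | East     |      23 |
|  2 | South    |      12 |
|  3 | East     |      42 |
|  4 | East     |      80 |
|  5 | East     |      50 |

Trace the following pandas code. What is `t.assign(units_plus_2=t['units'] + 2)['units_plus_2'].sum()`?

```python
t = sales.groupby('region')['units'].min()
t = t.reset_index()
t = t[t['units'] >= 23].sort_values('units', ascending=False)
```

64

group by region, min of units:
region
East     23
South    12
West     37
Name: units, dtype: int64
reset_index():
  region  units
0   East     23
1  South     12
2   West     37
filter rows where units >= 23:
  region  units
0   East     23
2   West     37
sort by units descending:
  region  units
2   West     37
0   East     23
add column units_plus_2 = t['units'] + 2:
  region  units  units_plus_2
2   West     37            39
0   East     23            25
Reading off the sum of column 'units_plus_2', we get 64.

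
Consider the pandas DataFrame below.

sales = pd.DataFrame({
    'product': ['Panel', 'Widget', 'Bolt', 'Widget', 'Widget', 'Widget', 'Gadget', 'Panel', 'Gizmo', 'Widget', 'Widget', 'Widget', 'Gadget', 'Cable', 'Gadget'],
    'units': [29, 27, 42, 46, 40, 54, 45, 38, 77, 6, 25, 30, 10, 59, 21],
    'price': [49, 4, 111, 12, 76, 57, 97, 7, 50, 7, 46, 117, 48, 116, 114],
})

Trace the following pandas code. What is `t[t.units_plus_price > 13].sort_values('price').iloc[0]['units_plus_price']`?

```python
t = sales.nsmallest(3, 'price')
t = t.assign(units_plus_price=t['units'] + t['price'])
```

take 3 rows with smallest price:
  product  units  price
1  Widget     27      4
7   Panel     38      7
9  Widget      6      7
add column units_plus_price = t['units'] + t['price']:
  product  units  price  units_plus_price
1  Widget     27      4                31
7   Panel     38      7                45
9  Widget      6      7                13
filter rows where units_plus_price > 13:
  product  units  price  units_plus_price
1  Widget     27      4                31
7   Panel     38      7                45
sort by price:
  product  units  price  units_plus_price
1  Widget     27      4                31
7   Panel     38      7                45
Reading off the value at position 0, column 'units_plus_price', we get 31.

31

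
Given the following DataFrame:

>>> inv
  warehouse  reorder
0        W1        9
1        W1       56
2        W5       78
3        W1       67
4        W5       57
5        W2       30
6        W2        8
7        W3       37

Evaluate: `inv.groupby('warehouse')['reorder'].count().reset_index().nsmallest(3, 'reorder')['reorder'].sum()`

group by warehouse, count of reorder:
warehouse
W1    3
W2    2
W3    1
W5    2
Name: reorder, dtype: int64
reset_index():
  warehouse  reorder
0        W1        3
1        W2        2
2        W3        1
3        W5        2
take 3 rows with smallest reorder:
  warehouse  reorder
2        W3        1
1        W2        2
3        W5        2

5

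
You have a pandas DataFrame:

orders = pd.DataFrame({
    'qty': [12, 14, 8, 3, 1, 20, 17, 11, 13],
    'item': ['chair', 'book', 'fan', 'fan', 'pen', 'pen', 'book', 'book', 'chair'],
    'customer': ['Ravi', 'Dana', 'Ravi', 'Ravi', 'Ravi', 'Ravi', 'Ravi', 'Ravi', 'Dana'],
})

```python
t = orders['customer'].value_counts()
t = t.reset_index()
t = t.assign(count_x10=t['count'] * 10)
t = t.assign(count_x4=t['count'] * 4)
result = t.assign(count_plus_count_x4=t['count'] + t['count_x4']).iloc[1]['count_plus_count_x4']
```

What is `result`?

10

value_counts of customer:
customer
Ravi    7
Dana    2
Name: count, dtype: int64
reset_index():
  customer  count
0     Ravi      7
1     Dana      2
add column count_x10 = t['count'] * 10:
  customer  count  count_x10
0     Ravi      7         70
1     Dana      2         20
add column count_x4 = t['count'] * 4:
  customer  count  count_x10  count_x4
0     Ravi      7         70        28
1     Dana      2         20         8
add column count_plus_count_x4 = t['count'] + t['count_x4']:
  customer  count  count_x10  count_x4  count_plus_count_x4
0     Ravi      7         70        28                   35
1     Dana      2         20         8                   10
Hence 10.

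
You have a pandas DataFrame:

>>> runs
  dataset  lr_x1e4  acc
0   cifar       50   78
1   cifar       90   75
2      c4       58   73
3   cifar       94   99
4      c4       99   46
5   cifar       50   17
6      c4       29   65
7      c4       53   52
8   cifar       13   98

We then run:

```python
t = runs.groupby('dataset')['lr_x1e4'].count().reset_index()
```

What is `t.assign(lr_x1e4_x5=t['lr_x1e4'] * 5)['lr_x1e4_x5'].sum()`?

45

group by dataset, count of lr_x1e4:
dataset
c4       4
cifar    5
Name: lr_x1e4, dtype: int64
reset_index():
  dataset  lr_x1e4
0      c4        4
1   cifar        5
add column lr_x1e4_x5 = t['lr_x1e4'] * 5:
  dataset  lr_x1e4  lr_x1e4_x5
0      c4        4          20
1   cifar        5          25
Reading off the sum of column 'lr_x1e4_x5', we get 45.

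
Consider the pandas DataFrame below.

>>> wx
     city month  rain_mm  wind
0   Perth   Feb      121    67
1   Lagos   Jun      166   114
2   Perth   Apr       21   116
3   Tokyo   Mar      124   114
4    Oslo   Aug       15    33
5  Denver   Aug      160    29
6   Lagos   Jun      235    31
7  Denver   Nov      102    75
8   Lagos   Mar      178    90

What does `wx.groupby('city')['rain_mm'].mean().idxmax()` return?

group by city, mean of rain_mm:
city
Denver    131.0
Lagos     193.0
Oslo       15.0
Perth      71.0
Tokyo     124.0
Name: rain_mm, dtype: float64
So idxmax() = Lagos.

Lagos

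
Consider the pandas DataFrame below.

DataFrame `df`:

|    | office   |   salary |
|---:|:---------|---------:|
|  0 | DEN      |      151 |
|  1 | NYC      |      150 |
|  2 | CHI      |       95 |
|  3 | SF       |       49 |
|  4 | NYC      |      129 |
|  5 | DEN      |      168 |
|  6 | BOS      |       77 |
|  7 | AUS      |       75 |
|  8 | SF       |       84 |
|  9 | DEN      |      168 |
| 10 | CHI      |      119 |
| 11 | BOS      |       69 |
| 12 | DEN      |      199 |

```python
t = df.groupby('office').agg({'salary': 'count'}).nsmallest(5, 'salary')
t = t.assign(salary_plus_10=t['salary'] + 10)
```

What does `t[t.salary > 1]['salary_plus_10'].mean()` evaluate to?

12.0

group by office, count of salary:
        salary
office        
AUS          1
BOS          2
CHI          2
DEN          4
NYC          2
SF           2
take 5 rows with smallest salary:
        salary
office        
AUS          1
BOS          2
CHI          2
NYC          2
SF           2
add column salary_plus_10 = t['salary'] + 10:
        salary  salary_plus_10
office                        
AUS          1              11
BOS          2              12
CHI          2              12
NYC          2              12
SF           2              12
filter rows where salary > 1:
        salary  salary_plus_10
office                        
BOS          2              12
CHI          2              12
NYC          2              12
SF           2              12
Then the mean of column 'salary_plus_10': 12.0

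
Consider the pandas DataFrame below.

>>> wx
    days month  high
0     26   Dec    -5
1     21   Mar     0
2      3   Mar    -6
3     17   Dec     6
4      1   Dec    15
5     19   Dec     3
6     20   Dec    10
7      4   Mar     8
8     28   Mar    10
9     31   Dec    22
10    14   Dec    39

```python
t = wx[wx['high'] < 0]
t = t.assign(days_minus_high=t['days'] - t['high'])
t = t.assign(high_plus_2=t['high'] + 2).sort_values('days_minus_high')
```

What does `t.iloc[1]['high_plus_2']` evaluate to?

filter rows where high < 0:
   days month  high
0    26   Dec    -5
2     3   Mar    -6
add column days_minus_high = t['days'] - t['high']:
   days month  high  days_minus_high
0    26   Dec    -5               31
2     3   Mar    -6                9
add column high_plus_2 = t['high'] + 2:
   days month  high  days_minus_high  high_plus_2
0    26   Dec    -5               31           -3
2     3   Mar    -6                9           -4
sort by days_minus_high:
   days month  high  days_minus_high  high_plus_2
2     3   Mar    -6                9           -4
0    26   Dec    -5               31           -3

-3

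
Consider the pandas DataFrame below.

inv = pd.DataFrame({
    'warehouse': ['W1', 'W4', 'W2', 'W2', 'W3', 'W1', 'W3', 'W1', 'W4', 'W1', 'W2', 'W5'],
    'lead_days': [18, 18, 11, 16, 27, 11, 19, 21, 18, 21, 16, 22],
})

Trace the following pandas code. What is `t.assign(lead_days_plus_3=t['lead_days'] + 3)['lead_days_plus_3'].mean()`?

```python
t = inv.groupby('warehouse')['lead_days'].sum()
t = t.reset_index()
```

group by warehouse, sum of lead_days:
warehouse
W1    71
W2    43
W3    46
W4    36
W5    22
Name: lead_days, dtype: int64
reset_index():
  warehouse  lead_days
0        W1         71
1        W2         43
2        W3         46
3        W4         36
4        W5         22
add column lead_days_plus_3 = t['lead_days'] + 3:
  warehouse  lead_days  lead_days_plus_3
0        W1         71                74
1        W2         43                46
2        W3         46                49
3        W4         36                39
4        W5         22                25
Hence 46.6.

46.6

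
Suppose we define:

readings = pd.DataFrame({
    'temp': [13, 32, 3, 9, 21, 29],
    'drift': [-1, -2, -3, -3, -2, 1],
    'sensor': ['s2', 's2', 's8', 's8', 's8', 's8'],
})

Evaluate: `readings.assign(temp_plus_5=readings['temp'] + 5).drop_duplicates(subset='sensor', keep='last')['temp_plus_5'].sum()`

71

add column temp_plus_5 = readings['temp'] + 5:
   temp  drift sensor  temp_plus_5
0    13     -1     s2           18
1    32     -2     s2           37
2     3     -3     s8            8
3     9     -3     s8           14
4    21     -2     s8           26
5    29      1     s8           34
drop duplicate sensor (keep=last):
   temp  drift sensor  temp_plus_5
1    32     -2     s2           37
5    29      1     s8           34
sum of column 'temp_plus_5' → 71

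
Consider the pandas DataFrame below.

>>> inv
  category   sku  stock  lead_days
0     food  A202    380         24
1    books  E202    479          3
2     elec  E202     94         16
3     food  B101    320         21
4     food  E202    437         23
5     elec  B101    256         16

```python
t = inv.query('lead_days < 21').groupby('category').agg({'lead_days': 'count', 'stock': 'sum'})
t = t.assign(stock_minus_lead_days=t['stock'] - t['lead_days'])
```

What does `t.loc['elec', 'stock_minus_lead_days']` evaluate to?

filter rows where lead_days < 21:
  category   sku  stock  lead_days
1    books  E202    479          3
2     elec  E202     94         16
5     elec  B101    256         16
group by category: count(lead_days), sum(stock):
          lead_days  stock
category                  
books             1    479
elec              2    350
add column stock_minus_lead_days = t['stock'] - t['lead_days']:
          lead_days  stock  stock_minus_lead_days
category                                         
books             1    479                    478
elec              2    350                    348

348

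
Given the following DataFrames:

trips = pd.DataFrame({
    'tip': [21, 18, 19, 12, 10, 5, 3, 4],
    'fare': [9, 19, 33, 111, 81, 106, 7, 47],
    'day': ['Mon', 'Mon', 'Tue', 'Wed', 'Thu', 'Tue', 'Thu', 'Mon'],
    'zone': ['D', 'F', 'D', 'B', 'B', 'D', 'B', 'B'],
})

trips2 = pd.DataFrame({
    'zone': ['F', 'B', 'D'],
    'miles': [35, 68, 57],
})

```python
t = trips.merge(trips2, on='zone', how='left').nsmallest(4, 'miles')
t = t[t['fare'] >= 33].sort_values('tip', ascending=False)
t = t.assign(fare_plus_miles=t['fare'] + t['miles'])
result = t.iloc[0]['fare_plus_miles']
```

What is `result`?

90

merge on 'zone' (how='left') → 8 rows:
   tip  fare  day zone  miles
0   21     9  Mon    D     57
1   18    19  Mon    F     35
2   19    33  Tue    D     57
3   12   111  Wed    B     68
4   10    81  Thu    B     68
5    5   106  Tue    D     57
6    3     7  Thu    B     68
7    4    47  Mon    B     68
take 4 rows with smallest miles:
   tip  fare  day zone  miles
1   18    19  Mon    F     35
0   21     9  Mon    D     57
2   19    33  Tue    D     57
5    5   106  Tue    D     57
filter rows where fare >= 33:
   tip  fare  day zone  miles
2   19    33  Tue    D     57
5    5   106  Tue    D     57
sort by tip descending:
   tip  fare  day zone  miles
2   19    33  Tue    D     57
5    5   106  Tue    D     57
add column fare_plus_miles = t['fare'] + t['miles']:
   tip  fare  day zone  miles  fare_plus_miles
2   19    33  Tue    D     57               90
5    5   106  Tue    D     57              163
Then the value at position 0, column 'fare_plus_miles': 90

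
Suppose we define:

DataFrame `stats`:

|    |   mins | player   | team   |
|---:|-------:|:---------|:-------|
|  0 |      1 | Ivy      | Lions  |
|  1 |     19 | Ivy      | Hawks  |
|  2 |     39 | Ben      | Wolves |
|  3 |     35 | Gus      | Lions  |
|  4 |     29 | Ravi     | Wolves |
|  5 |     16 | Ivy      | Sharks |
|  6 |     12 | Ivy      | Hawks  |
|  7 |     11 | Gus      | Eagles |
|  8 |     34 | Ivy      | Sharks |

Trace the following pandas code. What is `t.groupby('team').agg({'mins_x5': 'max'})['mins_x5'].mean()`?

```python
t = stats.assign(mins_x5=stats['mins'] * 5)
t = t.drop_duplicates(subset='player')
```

add column mins_x5 = stats['mins'] * 5:
   mins player    team  mins_x5
0     1    Ivy   Lions        5
1    19    Ivy   Hawks       95
2    39    Ben  Wolves      195
3    35    Gus   Lions      175
4    29   Ravi  Wolves      145
5    16    Ivy  Sharks       80
6    12    Ivy   Hawks       60
7    11    Gus  Eagles       55
8    34    Ivy  Sharks      170
drop duplicate player (keep=first):
   mins player    team  mins_x5
0     1    Ivy   Lions        5
2    39    Ben  Wolves      195
3    35    Gus   Lions      175
4    29   Ravi  Wolves      145
group by team, max of mins_x5:
        mins_x5
team           
Lions       175
Wolves      195
Taking the mean of column 'mins_x5' gives 185.0.

185.0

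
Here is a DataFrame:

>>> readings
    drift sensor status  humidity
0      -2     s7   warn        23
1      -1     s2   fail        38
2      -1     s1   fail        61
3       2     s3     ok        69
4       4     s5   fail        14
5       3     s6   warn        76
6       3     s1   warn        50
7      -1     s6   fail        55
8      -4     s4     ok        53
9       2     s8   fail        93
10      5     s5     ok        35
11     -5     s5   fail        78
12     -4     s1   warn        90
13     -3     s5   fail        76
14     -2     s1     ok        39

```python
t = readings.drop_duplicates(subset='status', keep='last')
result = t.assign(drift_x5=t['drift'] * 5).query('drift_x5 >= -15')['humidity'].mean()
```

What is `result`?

57.5

drop duplicate status (keep=last):
    drift sensor status  humidity
12     -4     s1   warn        90
13     -3     s5   fail        76
14     -2     s1     ok        39
add column drift_x5 = t['drift'] * 5:
    drift sensor status  humidity  drift_x5
12     -4     s1   warn        90       -20
13     -3     s5   fail        76       -15
14     -2     s1     ok        39       -10
filter rows where drift_x5 >= -15:
    drift sensor status  humidity  drift_x5
13     -3     s5   fail        76       -15
14     -2     s1     ok        39       -10
Then the mean of column 'humidity': 57.5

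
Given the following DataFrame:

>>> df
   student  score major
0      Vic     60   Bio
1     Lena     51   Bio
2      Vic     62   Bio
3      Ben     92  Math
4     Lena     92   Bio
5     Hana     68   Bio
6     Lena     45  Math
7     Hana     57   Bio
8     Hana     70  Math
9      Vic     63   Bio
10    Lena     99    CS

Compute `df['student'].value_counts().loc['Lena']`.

value_counts of student:
student
Lena    4
Vic     3
Hana    3
Ben     1
Name: count, dtype: int64
Finally, value at index 'Lena' = 4.

4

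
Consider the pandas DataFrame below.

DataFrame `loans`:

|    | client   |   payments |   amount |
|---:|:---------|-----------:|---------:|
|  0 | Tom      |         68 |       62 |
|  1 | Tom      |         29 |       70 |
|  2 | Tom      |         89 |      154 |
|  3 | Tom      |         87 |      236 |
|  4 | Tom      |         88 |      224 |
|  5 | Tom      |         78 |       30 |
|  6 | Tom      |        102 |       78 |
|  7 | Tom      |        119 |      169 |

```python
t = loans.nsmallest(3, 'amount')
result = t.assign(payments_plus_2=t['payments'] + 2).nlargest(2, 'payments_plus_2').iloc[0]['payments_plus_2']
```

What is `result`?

80

take 3 rows with smallest amount:
  client  payments  amount
5    Tom        78      30
0    Tom        68      62
1    Tom        29      70
add column payments_plus_2 = t['payments'] + 2:
  client  payments  amount  payments_plus_2
5    Tom        78      30               80
0    Tom        68      62               70
1    Tom        29      70               31
take 2 rows with largest payments_plus_2:
  client  payments  amount  payments_plus_2
5    Tom        78      30               80
0    Tom        68      62               70
So iloc[0]['payments_plus_2'] = 80.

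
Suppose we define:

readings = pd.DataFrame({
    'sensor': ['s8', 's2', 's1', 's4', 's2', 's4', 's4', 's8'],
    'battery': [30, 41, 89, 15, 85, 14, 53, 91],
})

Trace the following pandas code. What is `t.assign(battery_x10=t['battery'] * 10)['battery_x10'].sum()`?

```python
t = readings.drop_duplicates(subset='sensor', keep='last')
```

drop duplicate sensor (keep=last):
  sensor  battery
2     s1       89
4     s2       85
6     s4       53
7     s8       91
add column battery_x10 = t['battery'] * 10:
  sensor  battery  battery_x10
2     s1       89          890
4     s2       85          850
6     s4       53          530
7     s8       91          910

3180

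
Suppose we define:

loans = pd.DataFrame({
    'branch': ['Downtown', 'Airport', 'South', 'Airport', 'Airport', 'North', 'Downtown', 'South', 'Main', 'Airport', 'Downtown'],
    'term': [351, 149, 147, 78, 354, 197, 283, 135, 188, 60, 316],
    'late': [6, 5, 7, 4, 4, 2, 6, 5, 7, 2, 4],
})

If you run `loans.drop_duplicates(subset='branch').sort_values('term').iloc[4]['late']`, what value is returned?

drop duplicate branch (keep=first):
     branch  term  late
0  Downtown   351     6
1   Airport   149     5
2     South   147     7
5     North   197     2
8      Main   188     7
sort by term:
     branch  term  late
2     South   147     7
1   Airport   149     5
8      Main   188     7
5     North   197     2
0  Downtown   351     6

6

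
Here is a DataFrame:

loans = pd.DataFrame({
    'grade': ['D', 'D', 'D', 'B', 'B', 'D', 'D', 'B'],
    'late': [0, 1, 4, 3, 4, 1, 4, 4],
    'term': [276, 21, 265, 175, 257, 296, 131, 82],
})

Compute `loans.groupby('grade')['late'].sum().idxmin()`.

D

group by grade, sum of late:
grade
B    11
D    10
Name: late, dtype: int64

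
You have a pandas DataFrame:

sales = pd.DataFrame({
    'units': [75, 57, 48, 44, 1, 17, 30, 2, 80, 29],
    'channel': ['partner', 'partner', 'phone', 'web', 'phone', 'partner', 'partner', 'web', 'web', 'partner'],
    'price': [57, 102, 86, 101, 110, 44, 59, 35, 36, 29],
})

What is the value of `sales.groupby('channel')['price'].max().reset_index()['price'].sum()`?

313

group by channel, max of price:
channel
partner    102
phone      110
web        101
Name: price, dtype: int64
reset_index():
   channel  price
0  partner    102
1    phone    110
2      web    101
Hence 313.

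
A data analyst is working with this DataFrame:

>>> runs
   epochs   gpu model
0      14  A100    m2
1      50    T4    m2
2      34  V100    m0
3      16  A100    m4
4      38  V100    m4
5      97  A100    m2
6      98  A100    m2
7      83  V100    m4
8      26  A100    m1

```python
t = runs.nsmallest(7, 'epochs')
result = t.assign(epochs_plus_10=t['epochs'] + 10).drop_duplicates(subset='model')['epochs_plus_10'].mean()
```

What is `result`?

32.5

take 7 rows with smallest epochs:
   epochs   gpu model
0      14  A100    m2
3      16  A100    m4
8      26  A100    m1
2      34  V100    m0
4      38  V100    m4
1      50    T4    m2
7      83  V100    m4
add column epochs_plus_10 = t['epochs'] + 10:
   epochs   gpu model  epochs_plus_10
0      14  A100    m2              24
3      16  A100    m4              26
8      26  A100    m1              36
2      34  V100    m0              44
4      38  V100    m4              48
1      50    T4    m2              60
7      83  V100    m4              93
drop duplicate model (keep=first):
   epochs   gpu model  epochs_plus_10
0      14  A100    m2              24
3      16  A100    m4              26
8      26  A100    m1              36
2      34  V100    m0              44
Then the mean of column 'epochs_plus_10': 32.5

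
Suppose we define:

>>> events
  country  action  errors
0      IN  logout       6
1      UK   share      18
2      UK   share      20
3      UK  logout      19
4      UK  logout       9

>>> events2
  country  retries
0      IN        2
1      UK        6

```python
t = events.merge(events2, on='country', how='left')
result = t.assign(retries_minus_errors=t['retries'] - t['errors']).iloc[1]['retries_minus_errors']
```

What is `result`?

-12

merge on 'country' (how='left') → 5 rows:
  country  action  errors  retries
0      IN  logout       6        2
1      UK   share      18        6
2      UK   share      20        6
3      UK  logout      19        6
4      UK  logout       9        6
add column retries_minus_errors = t['retries'] - t['errors']:
  country  action  errors  retries  retries_minus_errors
0      IN  logout       6        2                    -4
1      UK   share      18        6                   -12
2      UK   share      20        6                   -14
3      UK  logout      19        6                   -13
4      UK  logout       9        6                    -3
Finally, value at position 1, column 'retries_minus_errors' = -12.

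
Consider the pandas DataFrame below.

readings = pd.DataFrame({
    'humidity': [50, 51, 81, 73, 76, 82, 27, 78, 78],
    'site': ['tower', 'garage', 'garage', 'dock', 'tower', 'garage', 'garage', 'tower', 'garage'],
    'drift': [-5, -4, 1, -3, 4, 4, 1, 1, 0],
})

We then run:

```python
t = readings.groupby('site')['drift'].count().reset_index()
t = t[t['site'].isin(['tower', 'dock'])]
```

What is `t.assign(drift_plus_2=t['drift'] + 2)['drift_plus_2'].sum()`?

8

group by site, count of drift:
site
dock      1
garage    5
tower     3
Name: drift, dtype: int64
reset_index():
     site  drift
0    dock      1
1  garage      5
2   tower      3
filter rows where site in ['tower', 'dock']:
    site  drift
0   dock      1
2  tower      3
add column drift_plus_2 = t['drift'] + 2:
    site  drift  drift_plus_2
0   dock      1             3
2  tower      3             5
sum of column 'drift_plus_2' → 8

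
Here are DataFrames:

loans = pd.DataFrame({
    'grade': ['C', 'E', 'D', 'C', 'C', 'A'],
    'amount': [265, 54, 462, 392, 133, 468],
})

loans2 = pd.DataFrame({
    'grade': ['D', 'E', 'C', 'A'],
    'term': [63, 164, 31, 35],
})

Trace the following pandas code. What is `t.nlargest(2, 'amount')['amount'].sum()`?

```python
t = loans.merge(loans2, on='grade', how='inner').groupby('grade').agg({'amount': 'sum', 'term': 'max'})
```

merge on 'grade' (how='inner') → 6 rows:
  grade  amount  term
0     C     265    31
1     E      54   164
2     D     462    63
3     C     392    31
4     C     133    31
5     A     468    35
group by grade: sum(amount), max(term):
       amount  term
grade              
A         468    35
C         790    31
D         462    63
E          54   164
take 2 rows with largest amount:
       amount  term
grade              
C         790    31
A         468    35
Taking the sum of column 'amount' gives 1258.

1258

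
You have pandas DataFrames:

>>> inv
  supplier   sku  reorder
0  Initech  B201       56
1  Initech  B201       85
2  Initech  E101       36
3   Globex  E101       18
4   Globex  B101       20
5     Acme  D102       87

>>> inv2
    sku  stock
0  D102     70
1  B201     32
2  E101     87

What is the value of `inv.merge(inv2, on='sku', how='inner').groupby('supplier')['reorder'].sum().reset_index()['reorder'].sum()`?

282

merge on 'sku' (how='inner') → 5 rows:
  supplier   sku  reorder  stock
0  Initech  B201       56     32
1  Initech  B201       85     32
2  Initech  E101       36     87
3   Globex  E101       18     87
4     Acme  D102       87     70
group by supplier, sum of reorder:
supplier
Acme        87
Globex      18
Initech    177
Name: reorder, dtype: int64
reset_index():
  supplier  reorder
0     Acme       87
1   Globex       18
2  Initech      177
sum of column 'reorder' → 282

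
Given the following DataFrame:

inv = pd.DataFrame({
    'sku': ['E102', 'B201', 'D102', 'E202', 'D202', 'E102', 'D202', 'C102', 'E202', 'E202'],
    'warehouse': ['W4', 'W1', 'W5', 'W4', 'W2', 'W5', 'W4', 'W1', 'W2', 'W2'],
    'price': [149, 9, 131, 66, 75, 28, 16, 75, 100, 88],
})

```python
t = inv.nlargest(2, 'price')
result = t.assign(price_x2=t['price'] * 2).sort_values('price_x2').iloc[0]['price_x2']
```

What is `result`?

take 2 rows with largest price:
    sku warehouse  price
0  E102        W4    149
2  D102        W5    131
add column price_x2 = t['price'] * 2:
    sku warehouse  price  price_x2
0  E102        W4    149       298
2  D102        W5    131       262
sort by price_x2:
    sku warehouse  price  price_x2
2  D102        W5    131       262
0  E102        W4    149       298

262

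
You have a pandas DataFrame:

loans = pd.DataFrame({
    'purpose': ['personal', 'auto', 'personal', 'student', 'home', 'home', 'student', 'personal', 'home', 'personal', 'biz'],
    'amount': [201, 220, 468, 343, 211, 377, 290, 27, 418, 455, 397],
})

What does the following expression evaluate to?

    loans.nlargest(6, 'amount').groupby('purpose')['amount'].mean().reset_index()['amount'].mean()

399.75

take 6 rows with largest amount:
     purpose  amount
2   personal     468
9   personal     455
8       home     418
10       biz     397
5       home     377
3    student     343
group by purpose, mean of amount:
purpose
biz         397.0
home        397.5
personal    461.5
student     343.0
Name: amount, dtype: float64
reset_index():
    purpose  amount
0       biz   397.0
1      home   397.5
2  personal   461.5
3   student   343.0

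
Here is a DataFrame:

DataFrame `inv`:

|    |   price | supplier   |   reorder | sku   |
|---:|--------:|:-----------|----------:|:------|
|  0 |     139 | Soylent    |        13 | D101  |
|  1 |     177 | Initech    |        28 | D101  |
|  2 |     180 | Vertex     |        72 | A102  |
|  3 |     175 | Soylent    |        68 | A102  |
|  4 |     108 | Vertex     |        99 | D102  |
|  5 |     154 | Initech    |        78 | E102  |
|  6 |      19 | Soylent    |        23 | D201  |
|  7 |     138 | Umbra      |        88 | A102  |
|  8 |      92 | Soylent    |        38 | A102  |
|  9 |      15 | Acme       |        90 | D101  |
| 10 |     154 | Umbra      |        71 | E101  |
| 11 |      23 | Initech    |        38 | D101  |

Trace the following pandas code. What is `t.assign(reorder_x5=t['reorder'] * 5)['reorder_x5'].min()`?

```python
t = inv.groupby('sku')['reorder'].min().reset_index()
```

group by sku, min of reorder:
sku
A102    38
D101    13
D102    99
D201    23
E101    71
E102    78
Name: reorder, dtype: int64
reset_index():
    sku  reorder
0  A102       38
1  D101       13
2  D102       99
3  D201       23
4  E101       71
5  E102       78
add column reorder_x5 = t['reorder'] * 5:
    sku  reorder  reorder_x5
0  A102       38         190
1  D101       13          65
2  D102       99         495
3  D201       23         115
4  E101       71         355
5  E102       78         390
Taking the min of column 'reorder_x5' gives 65.

65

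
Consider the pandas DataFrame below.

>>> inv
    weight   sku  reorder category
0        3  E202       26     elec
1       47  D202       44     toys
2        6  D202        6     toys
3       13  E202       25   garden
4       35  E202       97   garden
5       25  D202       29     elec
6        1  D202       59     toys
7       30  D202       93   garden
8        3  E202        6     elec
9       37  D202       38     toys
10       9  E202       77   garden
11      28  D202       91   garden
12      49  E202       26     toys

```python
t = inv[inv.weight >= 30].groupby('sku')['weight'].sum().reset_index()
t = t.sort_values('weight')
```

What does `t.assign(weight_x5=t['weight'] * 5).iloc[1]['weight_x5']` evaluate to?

filter rows where weight >= 30:
    weight   sku  reorder category
1       47  D202       44     toys
4       35  E202       97   garden
7       30  D202       93   garden
9       37  D202       38     toys
12      49  E202       26     toys
group by sku, sum of weight:
sku
D202    114
E202     84
Name: weight, dtype: int64
reset_index():
    sku  weight
0  D202     114
1  E202      84
sort by weight:
    sku  weight
1  E202      84
0  D202     114
add column weight_x5 = t['weight'] * 5:
    sku  weight  weight_x5
1  E202      84        420
0  D202     114        570

570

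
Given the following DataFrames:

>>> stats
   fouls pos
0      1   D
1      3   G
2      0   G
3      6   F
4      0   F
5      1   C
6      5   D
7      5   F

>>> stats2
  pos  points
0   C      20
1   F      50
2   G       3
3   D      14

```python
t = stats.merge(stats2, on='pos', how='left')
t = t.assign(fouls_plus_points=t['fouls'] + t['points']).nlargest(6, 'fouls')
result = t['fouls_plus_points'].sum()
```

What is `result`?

172

merge on 'pos' (how='left') → 8 rows:
   fouls pos  points
0      1   D      14
1      3   G       3
2      0   G       3
3      6   F      50
4      0   F      50
5      1   C      20
6      5   D      14
7      5   F      50
add column fouls_plus_points = t['fouls'] + t['points']:
   fouls pos  points  fouls_plus_points
0      1   D      14                 15
1      3   G       3                  6
2      0   G       3                  3
3      6   F      50                 56
4      0   F      50                 50
5      1   C      20                 21
6      5   D      14                 19
7      5   F      50                 55
take 6 rows with largest fouls:
   fouls pos  points  fouls_plus_points
3      6   F      50                 56
6      5   D      14                 19
7      5   F      50                 55
1      3   G       3                  6
0      1   D      14                 15
5      1   C      20                 21
Reading off the sum of column 'fouls_plus_points', we get 172.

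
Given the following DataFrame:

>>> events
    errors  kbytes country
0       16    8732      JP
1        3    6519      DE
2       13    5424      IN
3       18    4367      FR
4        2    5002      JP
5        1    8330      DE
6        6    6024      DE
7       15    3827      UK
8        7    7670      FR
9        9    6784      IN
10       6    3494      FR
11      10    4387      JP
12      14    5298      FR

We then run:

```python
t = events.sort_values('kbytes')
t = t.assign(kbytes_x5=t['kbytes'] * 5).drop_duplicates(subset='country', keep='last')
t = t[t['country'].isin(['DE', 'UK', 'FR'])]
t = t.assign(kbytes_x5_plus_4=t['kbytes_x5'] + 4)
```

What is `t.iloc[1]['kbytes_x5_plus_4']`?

38354

sort by kbytes:
    errors  kbytes country
10       6    3494      FR
7       15    3827      UK
3       18    4367      FR
11      10    4387      JP
4        2    5002      JP
12      14    5298      FR
2       13    5424      IN
6        6    6024      DE
1        3    6519      DE
9        9    6784      IN
8        7    7670      FR
5        1    8330      DE
0       16    8732      JP
add column kbytes_x5 = t['kbytes'] * 5:
    errors  kbytes country  kbytes_x5
10       6    3494      FR      17470
7       15    3827      UK      19135
3       18    4367      FR      21835
11      10    4387      JP      21935
4        2    5002      JP      25010
12      14    5298      FR      26490
2       13    5424      IN      27120
6        6    6024      DE      30120
1        3    6519      DE      32595
9        9    6784      IN      33920
8        7    7670      FR      38350
5        1    8330      DE      41650
0       16    8732      JP      43660
drop duplicate country (keep=last):
   errors  kbytes country  kbytes_x5
7      15    3827      UK      19135
9       9    6784      IN      33920
8       7    7670      FR      38350
5       1    8330      DE      41650
0      16    8732      JP      43660
filter rows where country in ['DE', 'UK', 'FR']:
   errors  kbytes country  kbytes_x5
7      15    3827      UK      19135
8       7    7670      FR      38350
5       1    8330      DE      41650
add column kbytes_x5_plus_4 = t['kbytes_x5'] + 4:
   errors  kbytes country  kbytes_x5  kbytes_x5_plus_4
7      15    3827      UK      19135             19139
8       7    7670      FR      38350             38354
5       1    8330      DE      41650             41654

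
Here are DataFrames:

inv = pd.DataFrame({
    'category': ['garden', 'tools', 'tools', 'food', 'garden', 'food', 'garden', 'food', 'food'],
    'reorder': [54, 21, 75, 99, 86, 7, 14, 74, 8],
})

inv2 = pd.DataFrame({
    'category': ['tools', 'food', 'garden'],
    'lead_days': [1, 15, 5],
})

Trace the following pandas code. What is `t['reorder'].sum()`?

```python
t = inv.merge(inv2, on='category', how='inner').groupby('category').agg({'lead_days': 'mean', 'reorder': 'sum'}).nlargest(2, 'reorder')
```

merge on 'category' (how='inner') → 9 rows:
  category  reorder  lead_days
0   garden       54          5
1    tools       21          1
2    tools       75          1
3     food       99         15
4   garden       86          5
5     food        7         15
6   garden       14          5
7     food       74         15
8     food        8         15
group by category: mean(lead_days), sum(reorder):
          lead_days  reorder
category                    
food           15.0      188
garden          5.0      154
tools           1.0       96
take 2 rows with largest reorder:
          lead_days  reorder
category                    
food           15.0      188
garden          5.0      154
Taking the sum of column 'reorder' gives 342.

342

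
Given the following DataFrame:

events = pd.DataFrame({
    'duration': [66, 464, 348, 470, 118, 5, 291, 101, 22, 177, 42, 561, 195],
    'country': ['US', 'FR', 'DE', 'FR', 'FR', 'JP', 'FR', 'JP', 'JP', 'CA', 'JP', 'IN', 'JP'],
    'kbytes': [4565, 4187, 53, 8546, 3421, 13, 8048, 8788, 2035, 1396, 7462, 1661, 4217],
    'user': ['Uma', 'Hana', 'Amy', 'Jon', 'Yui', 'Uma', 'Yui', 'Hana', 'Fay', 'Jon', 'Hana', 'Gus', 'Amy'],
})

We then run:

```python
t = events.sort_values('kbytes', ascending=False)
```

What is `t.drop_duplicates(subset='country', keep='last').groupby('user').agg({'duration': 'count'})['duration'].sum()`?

sort by kbytes descending:
    duration country  kbytes  user
7        101      JP    8788  Hana
3        470      FR    8546   Jon
6        291      FR    8048   Yui
10        42      JP    7462  Hana
0         66      US    4565   Uma
12       195      JP    4217   Amy
1        464      FR    4187  Hana
4        118      FR    3421   Yui
8         22      JP    2035   Fay
11       561      IN    1661   Gus
9        177      CA    1396   Jon
2        348      DE      53   Amy
5          5      JP      13   Uma
drop duplicate country (keep=last):
    duration country  kbytes user
0         66      US    4565  Uma
4        118      FR    3421  Yui
11       561      IN    1661  Gus
9        177      CA    1396  Jon
2        348      DE      53  Amy
5          5      JP      13  Uma
group by user, count of duration:
      duration
user          
Amy          1
Gus          1
Jon          1
Uma          2
Yui          1
Hence 6.

6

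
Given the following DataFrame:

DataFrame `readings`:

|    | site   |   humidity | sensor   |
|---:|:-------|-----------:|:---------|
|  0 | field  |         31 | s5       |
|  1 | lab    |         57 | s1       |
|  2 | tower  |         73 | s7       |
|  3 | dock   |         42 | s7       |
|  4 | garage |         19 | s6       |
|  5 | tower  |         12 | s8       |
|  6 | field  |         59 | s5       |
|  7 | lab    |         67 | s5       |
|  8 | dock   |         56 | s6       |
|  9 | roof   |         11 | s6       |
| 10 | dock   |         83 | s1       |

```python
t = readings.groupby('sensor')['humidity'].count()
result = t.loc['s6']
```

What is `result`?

3

group by sensor, count of humidity:
sensor
s1    2
s5    3
s6    3
s7    2
s8    1
Name: humidity, dtype: int64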